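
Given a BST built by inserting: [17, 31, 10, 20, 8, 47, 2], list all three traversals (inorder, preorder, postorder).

Tree insertion order: [17, 31, 10, 20, 8, 47, 2]
Tree (level-order array): [17, 10, 31, 8, None, 20, 47, 2]
Inorder (L, root, R): [2, 8, 10, 17, 20, 31, 47]
Preorder (root, L, R): [17, 10, 8, 2, 31, 20, 47]
Postorder (L, R, root): [2, 8, 10, 20, 47, 31, 17]


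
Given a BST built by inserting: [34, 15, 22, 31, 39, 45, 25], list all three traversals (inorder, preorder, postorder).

Tree insertion order: [34, 15, 22, 31, 39, 45, 25]
Tree (level-order array): [34, 15, 39, None, 22, None, 45, None, 31, None, None, 25]
Inorder (L, root, R): [15, 22, 25, 31, 34, 39, 45]
Preorder (root, L, R): [34, 15, 22, 31, 25, 39, 45]
Postorder (L, R, root): [25, 31, 22, 15, 45, 39, 34]


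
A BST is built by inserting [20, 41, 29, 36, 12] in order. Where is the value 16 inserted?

Starting tree (level order): [20, 12, 41, None, None, 29, None, None, 36]
Insertion path: 20 -> 12
Result: insert 16 as right child of 12
Final tree (level order): [20, 12, 41, None, 16, 29, None, None, None, None, 36]


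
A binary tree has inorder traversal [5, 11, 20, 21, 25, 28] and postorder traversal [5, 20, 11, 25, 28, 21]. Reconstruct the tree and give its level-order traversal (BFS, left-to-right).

Inorder:   [5, 11, 20, 21, 25, 28]
Postorder: [5, 20, 11, 25, 28, 21]
Algorithm: postorder visits root last, so walk postorder right-to-left;
each value is the root of the current inorder slice — split it at that
value, recurse on the right subtree first, then the left.
Recursive splits:
  root=21; inorder splits into left=[5, 11, 20], right=[25, 28]
  root=28; inorder splits into left=[25], right=[]
  root=25; inorder splits into left=[], right=[]
  root=11; inorder splits into left=[5], right=[20]
  root=20; inorder splits into left=[], right=[]
  root=5; inorder splits into left=[], right=[]
Reconstructed level-order: [21, 11, 28, 5, 20, 25]


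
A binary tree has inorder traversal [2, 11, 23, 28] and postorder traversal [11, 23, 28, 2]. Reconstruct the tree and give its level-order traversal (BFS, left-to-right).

Inorder:   [2, 11, 23, 28]
Postorder: [11, 23, 28, 2]
Algorithm: postorder visits root last, so walk postorder right-to-left;
each value is the root of the current inorder slice — split it at that
value, recurse on the right subtree first, then the left.
Recursive splits:
  root=2; inorder splits into left=[], right=[11, 23, 28]
  root=28; inorder splits into left=[11, 23], right=[]
  root=23; inorder splits into left=[11], right=[]
  root=11; inorder splits into left=[], right=[]
Reconstructed level-order: [2, 28, 23, 11]


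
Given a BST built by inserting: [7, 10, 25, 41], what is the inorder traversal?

Tree insertion order: [7, 10, 25, 41]
Tree (level-order array): [7, None, 10, None, 25, None, 41]
Inorder traversal: [7, 10, 25, 41]


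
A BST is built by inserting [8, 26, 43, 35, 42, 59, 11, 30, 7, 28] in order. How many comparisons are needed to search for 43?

Search path for 43: 8 -> 26 -> 43
Found: True
Comparisons: 3


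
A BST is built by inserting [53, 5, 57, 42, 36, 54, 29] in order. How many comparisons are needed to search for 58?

Search path for 58: 53 -> 57
Found: False
Comparisons: 2


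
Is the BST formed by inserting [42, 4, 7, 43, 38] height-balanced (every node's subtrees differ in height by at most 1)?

Tree (level-order array): [42, 4, 43, None, 7, None, None, None, 38]
Definition: a tree is height-balanced if, at every node, |h(left) - h(right)| <= 1 (empty subtree has height -1).
Bottom-up per-node check:
  node 38: h_left=-1, h_right=-1, diff=0 [OK], height=0
  node 7: h_left=-1, h_right=0, diff=1 [OK], height=1
  node 4: h_left=-1, h_right=1, diff=2 [FAIL (|-1-1|=2 > 1)], height=2
  node 43: h_left=-1, h_right=-1, diff=0 [OK], height=0
  node 42: h_left=2, h_right=0, diff=2 [FAIL (|2-0|=2 > 1)], height=3
Node 4 violates the condition: |-1 - 1| = 2 > 1.
Result: Not balanced


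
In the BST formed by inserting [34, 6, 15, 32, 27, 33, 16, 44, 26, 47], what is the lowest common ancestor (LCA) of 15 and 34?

Tree insertion order: [34, 6, 15, 32, 27, 33, 16, 44, 26, 47]
Tree (level-order array): [34, 6, 44, None, 15, None, 47, None, 32, None, None, 27, 33, 16, None, None, None, None, 26]
In a BST, the LCA of p=15, q=34 is the first node v on the
root-to-leaf path with p <= v <= q (go left if both < v, right if both > v).
Walk from root:
  at 34: 15 <= 34 <= 34, this is the LCA
LCA = 34


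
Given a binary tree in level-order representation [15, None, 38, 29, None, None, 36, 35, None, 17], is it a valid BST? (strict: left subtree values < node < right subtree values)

Level-order array: [15, None, 38, 29, None, None, 36, 35, None, 17]
Validate using subtree bounds (lo, hi): at each node, require lo < value < hi,
then recurse left with hi=value and right with lo=value.
Preorder trace (stopping at first violation):
  at node 15 with bounds (-inf, +inf): OK
  at node 38 with bounds (15, +inf): OK
  at node 29 with bounds (15, 38): OK
  at node 36 with bounds (29, 38): OK
  at node 35 with bounds (29, 36): OK
  at node 17 with bounds (29, 35): VIOLATION
Node 17 violates its bound: not (29 < 17 < 35).
Result: Not a valid BST


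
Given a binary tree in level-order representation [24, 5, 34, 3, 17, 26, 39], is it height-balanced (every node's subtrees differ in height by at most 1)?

Tree (level-order array): [24, 5, 34, 3, 17, 26, 39]
Definition: a tree is height-balanced if, at every node, |h(left) - h(right)| <= 1 (empty subtree has height -1).
Bottom-up per-node check:
  node 3: h_left=-1, h_right=-1, diff=0 [OK], height=0
  node 17: h_left=-1, h_right=-1, diff=0 [OK], height=0
  node 5: h_left=0, h_right=0, diff=0 [OK], height=1
  node 26: h_left=-1, h_right=-1, diff=0 [OK], height=0
  node 39: h_left=-1, h_right=-1, diff=0 [OK], height=0
  node 34: h_left=0, h_right=0, diff=0 [OK], height=1
  node 24: h_left=1, h_right=1, diff=0 [OK], height=2
All nodes satisfy the balance condition.
Result: Balanced


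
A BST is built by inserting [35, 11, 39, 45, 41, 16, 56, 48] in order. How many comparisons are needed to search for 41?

Search path for 41: 35 -> 39 -> 45 -> 41
Found: True
Comparisons: 4


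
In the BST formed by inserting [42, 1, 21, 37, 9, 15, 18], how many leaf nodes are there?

Tree built from: [42, 1, 21, 37, 9, 15, 18]
Tree (level-order array): [42, 1, None, None, 21, 9, 37, None, 15, None, None, None, 18]
Rule: A leaf has 0 children.
Per-node child counts:
  node 42: 1 child(ren)
  node 1: 1 child(ren)
  node 21: 2 child(ren)
  node 9: 1 child(ren)
  node 15: 1 child(ren)
  node 18: 0 child(ren)
  node 37: 0 child(ren)
Matching nodes: [18, 37]
Count of leaf nodes: 2


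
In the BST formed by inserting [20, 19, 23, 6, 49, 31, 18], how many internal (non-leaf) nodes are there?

Tree built from: [20, 19, 23, 6, 49, 31, 18]
Tree (level-order array): [20, 19, 23, 6, None, None, 49, None, 18, 31]
Rule: An internal node has at least one child.
Per-node child counts:
  node 20: 2 child(ren)
  node 19: 1 child(ren)
  node 6: 1 child(ren)
  node 18: 0 child(ren)
  node 23: 1 child(ren)
  node 49: 1 child(ren)
  node 31: 0 child(ren)
Matching nodes: [20, 19, 6, 23, 49]
Count of internal (non-leaf) nodes: 5


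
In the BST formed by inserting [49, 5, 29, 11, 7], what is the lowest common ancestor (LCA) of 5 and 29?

Tree insertion order: [49, 5, 29, 11, 7]
Tree (level-order array): [49, 5, None, None, 29, 11, None, 7]
In a BST, the LCA of p=5, q=29 is the first node v on the
root-to-leaf path with p <= v <= q (go left if both < v, right if both > v).
Walk from root:
  at 49: both 5 and 29 < 49, go left
  at 5: 5 <= 5 <= 29, this is the LCA
LCA = 5


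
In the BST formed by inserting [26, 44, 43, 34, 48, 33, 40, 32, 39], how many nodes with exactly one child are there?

Tree built from: [26, 44, 43, 34, 48, 33, 40, 32, 39]
Tree (level-order array): [26, None, 44, 43, 48, 34, None, None, None, 33, 40, 32, None, 39]
Rule: These are nodes with exactly 1 non-null child.
Per-node child counts:
  node 26: 1 child(ren)
  node 44: 2 child(ren)
  node 43: 1 child(ren)
  node 34: 2 child(ren)
  node 33: 1 child(ren)
  node 32: 0 child(ren)
  node 40: 1 child(ren)
  node 39: 0 child(ren)
  node 48: 0 child(ren)
Matching nodes: [26, 43, 33, 40]
Count of nodes with exactly one child: 4


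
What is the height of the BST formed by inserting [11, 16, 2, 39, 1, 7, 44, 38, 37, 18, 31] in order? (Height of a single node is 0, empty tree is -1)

Insertion order: [11, 16, 2, 39, 1, 7, 44, 38, 37, 18, 31]
Tree (level-order array): [11, 2, 16, 1, 7, None, 39, None, None, None, None, 38, 44, 37, None, None, None, 18, None, None, 31]
Compute height bottom-up (empty subtree = -1):
  height(1) = 1 + max(-1, -1) = 0
  height(7) = 1 + max(-1, -1) = 0
  height(2) = 1 + max(0, 0) = 1
  height(31) = 1 + max(-1, -1) = 0
  height(18) = 1 + max(-1, 0) = 1
  height(37) = 1 + max(1, -1) = 2
  height(38) = 1 + max(2, -1) = 3
  height(44) = 1 + max(-1, -1) = 0
  height(39) = 1 + max(3, 0) = 4
  height(16) = 1 + max(-1, 4) = 5
  height(11) = 1 + max(1, 5) = 6
Height = 6


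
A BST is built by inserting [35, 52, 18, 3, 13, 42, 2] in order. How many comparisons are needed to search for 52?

Search path for 52: 35 -> 52
Found: True
Comparisons: 2


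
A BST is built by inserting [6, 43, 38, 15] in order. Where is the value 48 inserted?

Starting tree (level order): [6, None, 43, 38, None, 15]
Insertion path: 6 -> 43
Result: insert 48 as right child of 43
Final tree (level order): [6, None, 43, 38, 48, 15]


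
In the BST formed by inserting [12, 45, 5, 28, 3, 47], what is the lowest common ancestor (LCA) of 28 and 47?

Tree insertion order: [12, 45, 5, 28, 3, 47]
Tree (level-order array): [12, 5, 45, 3, None, 28, 47]
In a BST, the LCA of p=28, q=47 is the first node v on the
root-to-leaf path with p <= v <= q (go left if both < v, right if both > v).
Walk from root:
  at 12: both 28 and 47 > 12, go right
  at 45: 28 <= 45 <= 47, this is the LCA
LCA = 45


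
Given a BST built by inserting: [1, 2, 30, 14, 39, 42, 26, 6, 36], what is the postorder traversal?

Tree insertion order: [1, 2, 30, 14, 39, 42, 26, 6, 36]
Tree (level-order array): [1, None, 2, None, 30, 14, 39, 6, 26, 36, 42]
Postorder traversal: [6, 26, 14, 36, 42, 39, 30, 2, 1]


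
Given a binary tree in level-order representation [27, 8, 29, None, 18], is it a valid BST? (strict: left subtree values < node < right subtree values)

Level-order array: [27, 8, 29, None, 18]
Validate using subtree bounds (lo, hi): at each node, require lo < value < hi,
then recurse left with hi=value and right with lo=value.
Preorder trace (stopping at first violation):
  at node 27 with bounds (-inf, +inf): OK
  at node 8 with bounds (-inf, 27): OK
  at node 18 with bounds (8, 27): OK
  at node 29 with bounds (27, +inf): OK
No violation found at any node.
Result: Valid BST


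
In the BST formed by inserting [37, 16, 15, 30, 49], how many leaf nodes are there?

Tree built from: [37, 16, 15, 30, 49]
Tree (level-order array): [37, 16, 49, 15, 30]
Rule: A leaf has 0 children.
Per-node child counts:
  node 37: 2 child(ren)
  node 16: 2 child(ren)
  node 15: 0 child(ren)
  node 30: 0 child(ren)
  node 49: 0 child(ren)
Matching nodes: [15, 30, 49]
Count of leaf nodes: 3


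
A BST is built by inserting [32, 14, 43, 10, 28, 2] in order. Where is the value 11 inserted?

Starting tree (level order): [32, 14, 43, 10, 28, None, None, 2]
Insertion path: 32 -> 14 -> 10
Result: insert 11 as right child of 10
Final tree (level order): [32, 14, 43, 10, 28, None, None, 2, 11]


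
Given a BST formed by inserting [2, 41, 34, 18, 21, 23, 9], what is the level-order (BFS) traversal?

Tree insertion order: [2, 41, 34, 18, 21, 23, 9]
Tree (level-order array): [2, None, 41, 34, None, 18, None, 9, 21, None, None, None, 23]
BFS from the root, enqueuing left then right child of each popped node:
  queue [2] -> pop 2, enqueue [41], visited so far: [2]
  queue [41] -> pop 41, enqueue [34], visited so far: [2, 41]
  queue [34] -> pop 34, enqueue [18], visited so far: [2, 41, 34]
  queue [18] -> pop 18, enqueue [9, 21], visited so far: [2, 41, 34, 18]
  queue [9, 21] -> pop 9, enqueue [none], visited so far: [2, 41, 34, 18, 9]
  queue [21] -> pop 21, enqueue [23], visited so far: [2, 41, 34, 18, 9, 21]
  queue [23] -> pop 23, enqueue [none], visited so far: [2, 41, 34, 18, 9, 21, 23]
Result: [2, 41, 34, 18, 9, 21, 23]


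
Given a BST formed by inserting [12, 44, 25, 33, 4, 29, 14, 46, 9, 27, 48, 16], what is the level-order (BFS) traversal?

Tree insertion order: [12, 44, 25, 33, 4, 29, 14, 46, 9, 27, 48, 16]
Tree (level-order array): [12, 4, 44, None, 9, 25, 46, None, None, 14, 33, None, 48, None, 16, 29, None, None, None, None, None, 27]
BFS from the root, enqueuing left then right child of each popped node:
  queue [12] -> pop 12, enqueue [4, 44], visited so far: [12]
  queue [4, 44] -> pop 4, enqueue [9], visited so far: [12, 4]
  queue [44, 9] -> pop 44, enqueue [25, 46], visited so far: [12, 4, 44]
  queue [9, 25, 46] -> pop 9, enqueue [none], visited so far: [12, 4, 44, 9]
  queue [25, 46] -> pop 25, enqueue [14, 33], visited so far: [12, 4, 44, 9, 25]
  queue [46, 14, 33] -> pop 46, enqueue [48], visited so far: [12, 4, 44, 9, 25, 46]
  queue [14, 33, 48] -> pop 14, enqueue [16], visited so far: [12, 4, 44, 9, 25, 46, 14]
  queue [33, 48, 16] -> pop 33, enqueue [29], visited so far: [12, 4, 44, 9, 25, 46, 14, 33]
  queue [48, 16, 29] -> pop 48, enqueue [none], visited so far: [12, 4, 44, 9, 25, 46, 14, 33, 48]
  queue [16, 29] -> pop 16, enqueue [none], visited so far: [12, 4, 44, 9, 25, 46, 14, 33, 48, 16]
  queue [29] -> pop 29, enqueue [27], visited so far: [12, 4, 44, 9, 25, 46, 14, 33, 48, 16, 29]
  queue [27] -> pop 27, enqueue [none], visited so far: [12, 4, 44, 9, 25, 46, 14, 33, 48, 16, 29, 27]
Result: [12, 4, 44, 9, 25, 46, 14, 33, 48, 16, 29, 27]


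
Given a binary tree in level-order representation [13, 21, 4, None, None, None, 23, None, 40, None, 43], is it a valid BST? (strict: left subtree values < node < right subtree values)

Level-order array: [13, 21, 4, None, None, None, 23, None, 40, None, 43]
Validate using subtree bounds (lo, hi): at each node, require lo < value < hi,
then recurse left with hi=value and right with lo=value.
Preorder trace (stopping at first violation):
  at node 13 with bounds (-inf, +inf): OK
  at node 21 with bounds (-inf, 13): VIOLATION
Node 21 violates its bound: not (-inf < 21 < 13).
Result: Not a valid BST


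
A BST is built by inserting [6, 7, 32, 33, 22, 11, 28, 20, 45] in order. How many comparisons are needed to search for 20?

Search path for 20: 6 -> 7 -> 32 -> 22 -> 11 -> 20
Found: True
Comparisons: 6


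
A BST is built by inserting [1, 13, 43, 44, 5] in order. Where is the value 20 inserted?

Starting tree (level order): [1, None, 13, 5, 43, None, None, None, 44]
Insertion path: 1 -> 13 -> 43
Result: insert 20 as left child of 43
Final tree (level order): [1, None, 13, 5, 43, None, None, 20, 44]


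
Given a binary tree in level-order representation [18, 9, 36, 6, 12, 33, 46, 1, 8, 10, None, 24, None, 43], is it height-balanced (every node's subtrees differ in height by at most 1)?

Tree (level-order array): [18, 9, 36, 6, 12, 33, 46, 1, 8, 10, None, 24, None, 43]
Definition: a tree is height-balanced if, at every node, |h(left) - h(right)| <= 1 (empty subtree has height -1).
Bottom-up per-node check:
  node 1: h_left=-1, h_right=-1, diff=0 [OK], height=0
  node 8: h_left=-1, h_right=-1, diff=0 [OK], height=0
  node 6: h_left=0, h_right=0, diff=0 [OK], height=1
  node 10: h_left=-1, h_right=-1, diff=0 [OK], height=0
  node 12: h_left=0, h_right=-1, diff=1 [OK], height=1
  node 9: h_left=1, h_right=1, diff=0 [OK], height=2
  node 24: h_left=-1, h_right=-1, diff=0 [OK], height=0
  node 33: h_left=0, h_right=-1, diff=1 [OK], height=1
  node 43: h_left=-1, h_right=-1, diff=0 [OK], height=0
  node 46: h_left=0, h_right=-1, diff=1 [OK], height=1
  node 36: h_left=1, h_right=1, diff=0 [OK], height=2
  node 18: h_left=2, h_right=2, diff=0 [OK], height=3
All nodes satisfy the balance condition.
Result: Balanced


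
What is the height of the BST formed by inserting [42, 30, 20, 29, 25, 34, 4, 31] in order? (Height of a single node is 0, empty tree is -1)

Insertion order: [42, 30, 20, 29, 25, 34, 4, 31]
Tree (level-order array): [42, 30, None, 20, 34, 4, 29, 31, None, None, None, 25]
Compute height bottom-up (empty subtree = -1):
  height(4) = 1 + max(-1, -1) = 0
  height(25) = 1 + max(-1, -1) = 0
  height(29) = 1 + max(0, -1) = 1
  height(20) = 1 + max(0, 1) = 2
  height(31) = 1 + max(-1, -1) = 0
  height(34) = 1 + max(0, -1) = 1
  height(30) = 1 + max(2, 1) = 3
  height(42) = 1 + max(3, -1) = 4
Height = 4


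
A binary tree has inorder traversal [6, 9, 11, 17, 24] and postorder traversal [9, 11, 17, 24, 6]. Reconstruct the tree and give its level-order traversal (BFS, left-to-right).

Inorder:   [6, 9, 11, 17, 24]
Postorder: [9, 11, 17, 24, 6]
Algorithm: postorder visits root last, so walk postorder right-to-left;
each value is the root of the current inorder slice — split it at that
value, recurse on the right subtree first, then the left.
Recursive splits:
  root=6; inorder splits into left=[], right=[9, 11, 17, 24]
  root=24; inorder splits into left=[9, 11, 17], right=[]
  root=17; inorder splits into left=[9, 11], right=[]
  root=11; inorder splits into left=[9], right=[]
  root=9; inorder splits into left=[], right=[]
Reconstructed level-order: [6, 24, 17, 11, 9]


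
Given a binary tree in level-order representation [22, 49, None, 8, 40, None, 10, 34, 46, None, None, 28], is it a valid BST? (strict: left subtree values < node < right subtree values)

Level-order array: [22, 49, None, 8, 40, None, 10, 34, 46, None, None, 28]
Validate using subtree bounds (lo, hi): at each node, require lo < value < hi,
then recurse left with hi=value and right with lo=value.
Preorder trace (stopping at first violation):
  at node 22 with bounds (-inf, +inf): OK
  at node 49 with bounds (-inf, 22): VIOLATION
Node 49 violates its bound: not (-inf < 49 < 22).
Result: Not a valid BST


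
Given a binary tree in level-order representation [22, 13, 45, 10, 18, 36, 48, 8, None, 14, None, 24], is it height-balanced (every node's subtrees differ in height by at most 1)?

Tree (level-order array): [22, 13, 45, 10, 18, 36, 48, 8, None, 14, None, 24]
Definition: a tree is height-balanced if, at every node, |h(left) - h(right)| <= 1 (empty subtree has height -1).
Bottom-up per-node check:
  node 8: h_left=-1, h_right=-1, diff=0 [OK], height=0
  node 10: h_left=0, h_right=-1, diff=1 [OK], height=1
  node 14: h_left=-1, h_right=-1, diff=0 [OK], height=0
  node 18: h_left=0, h_right=-1, diff=1 [OK], height=1
  node 13: h_left=1, h_right=1, diff=0 [OK], height=2
  node 24: h_left=-1, h_right=-1, diff=0 [OK], height=0
  node 36: h_left=0, h_right=-1, diff=1 [OK], height=1
  node 48: h_left=-1, h_right=-1, diff=0 [OK], height=0
  node 45: h_left=1, h_right=0, diff=1 [OK], height=2
  node 22: h_left=2, h_right=2, diff=0 [OK], height=3
All nodes satisfy the balance condition.
Result: Balanced


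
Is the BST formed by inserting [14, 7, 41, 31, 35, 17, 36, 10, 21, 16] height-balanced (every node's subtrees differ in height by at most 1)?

Tree (level-order array): [14, 7, 41, None, 10, 31, None, None, None, 17, 35, 16, 21, None, 36]
Definition: a tree is height-balanced if, at every node, |h(left) - h(right)| <= 1 (empty subtree has height -1).
Bottom-up per-node check:
  node 10: h_left=-1, h_right=-1, diff=0 [OK], height=0
  node 7: h_left=-1, h_right=0, diff=1 [OK], height=1
  node 16: h_left=-1, h_right=-1, diff=0 [OK], height=0
  node 21: h_left=-1, h_right=-1, diff=0 [OK], height=0
  node 17: h_left=0, h_right=0, diff=0 [OK], height=1
  node 36: h_left=-1, h_right=-1, diff=0 [OK], height=0
  node 35: h_left=-1, h_right=0, diff=1 [OK], height=1
  node 31: h_left=1, h_right=1, diff=0 [OK], height=2
  node 41: h_left=2, h_right=-1, diff=3 [FAIL (|2--1|=3 > 1)], height=3
  node 14: h_left=1, h_right=3, diff=2 [FAIL (|1-3|=2 > 1)], height=4
Node 41 violates the condition: |2 - -1| = 3 > 1.
Result: Not balanced


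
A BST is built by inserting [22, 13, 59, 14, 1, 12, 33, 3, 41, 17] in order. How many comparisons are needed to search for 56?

Search path for 56: 22 -> 59 -> 33 -> 41
Found: False
Comparisons: 4


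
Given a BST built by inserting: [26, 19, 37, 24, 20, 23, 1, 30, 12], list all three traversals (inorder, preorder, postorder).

Tree insertion order: [26, 19, 37, 24, 20, 23, 1, 30, 12]
Tree (level-order array): [26, 19, 37, 1, 24, 30, None, None, 12, 20, None, None, None, None, None, None, 23]
Inorder (L, root, R): [1, 12, 19, 20, 23, 24, 26, 30, 37]
Preorder (root, L, R): [26, 19, 1, 12, 24, 20, 23, 37, 30]
Postorder (L, R, root): [12, 1, 23, 20, 24, 19, 30, 37, 26]


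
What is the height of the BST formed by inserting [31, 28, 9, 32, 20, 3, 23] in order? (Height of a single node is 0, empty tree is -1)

Insertion order: [31, 28, 9, 32, 20, 3, 23]
Tree (level-order array): [31, 28, 32, 9, None, None, None, 3, 20, None, None, None, 23]
Compute height bottom-up (empty subtree = -1):
  height(3) = 1 + max(-1, -1) = 0
  height(23) = 1 + max(-1, -1) = 0
  height(20) = 1 + max(-1, 0) = 1
  height(9) = 1 + max(0, 1) = 2
  height(28) = 1 + max(2, -1) = 3
  height(32) = 1 + max(-1, -1) = 0
  height(31) = 1 + max(3, 0) = 4
Height = 4


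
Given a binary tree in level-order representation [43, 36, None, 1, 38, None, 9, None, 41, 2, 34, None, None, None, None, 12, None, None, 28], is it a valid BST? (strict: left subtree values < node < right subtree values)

Level-order array: [43, 36, None, 1, 38, None, 9, None, 41, 2, 34, None, None, None, None, 12, None, None, 28]
Validate using subtree bounds (lo, hi): at each node, require lo < value < hi,
then recurse left with hi=value and right with lo=value.
Preorder trace (stopping at first violation):
  at node 43 with bounds (-inf, +inf): OK
  at node 36 with bounds (-inf, 43): OK
  at node 1 with bounds (-inf, 36): OK
  at node 9 with bounds (1, 36): OK
  at node 2 with bounds (1, 9): OK
  at node 34 with bounds (9, 36): OK
  at node 12 with bounds (9, 34): OK
  at node 28 with bounds (12, 34): OK
  at node 38 with bounds (36, 43): OK
  at node 41 with bounds (38, 43): OK
No violation found at any node.
Result: Valid BST


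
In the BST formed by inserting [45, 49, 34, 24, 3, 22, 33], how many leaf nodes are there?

Tree built from: [45, 49, 34, 24, 3, 22, 33]
Tree (level-order array): [45, 34, 49, 24, None, None, None, 3, 33, None, 22]
Rule: A leaf has 0 children.
Per-node child counts:
  node 45: 2 child(ren)
  node 34: 1 child(ren)
  node 24: 2 child(ren)
  node 3: 1 child(ren)
  node 22: 0 child(ren)
  node 33: 0 child(ren)
  node 49: 0 child(ren)
Matching nodes: [22, 33, 49]
Count of leaf nodes: 3


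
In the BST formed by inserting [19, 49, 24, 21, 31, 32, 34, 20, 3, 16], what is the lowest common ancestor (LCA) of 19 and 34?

Tree insertion order: [19, 49, 24, 21, 31, 32, 34, 20, 3, 16]
Tree (level-order array): [19, 3, 49, None, 16, 24, None, None, None, 21, 31, 20, None, None, 32, None, None, None, 34]
In a BST, the LCA of p=19, q=34 is the first node v on the
root-to-leaf path with p <= v <= q (go left if both < v, right if both > v).
Walk from root:
  at 19: 19 <= 19 <= 34, this is the LCA
LCA = 19


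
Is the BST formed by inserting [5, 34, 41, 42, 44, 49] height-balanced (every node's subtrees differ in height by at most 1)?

Tree (level-order array): [5, None, 34, None, 41, None, 42, None, 44, None, 49]
Definition: a tree is height-balanced if, at every node, |h(left) - h(right)| <= 1 (empty subtree has height -1).
Bottom-up per-node check:
  node 49: h_left=-1, h_right=-1, diff=0 [OK], height=0
  node 44: h_left=-1, h_right=0, diff=1 [OK], height=1
  node 42: h_left=-1, h_right=1, diff=2 [FAIL (|-1-1|=2 > 1)], height=2
  node 41: h_left=-1, h_right=2, diff=3 [FAIL (|-1-2|=3 > 1)], height=3
  node 34: h_left=-1, h_right=3, diff=4 [FAIL (|-1-3|=4 > 1)], height=4
  node 5: h_left=-1, h_right=4, diff=5 [FAIL (|-1-4|=5 > 1)], height=5
Node 42 violates the condition: |-1 - 1| = 2 > 1.
Result: Not balanced


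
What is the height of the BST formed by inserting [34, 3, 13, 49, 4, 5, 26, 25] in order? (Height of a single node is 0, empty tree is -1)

Insertion order: [34, 3, 13, 49, 4, 5, 26, 25]
Tree (level-order array): [34, 3, 49, None, 13, None, None, 4, 26, None, 5, 25]
Compute height bottom-up (empty subtree = -1):
  height(5) = 1 + max(-1, -1) = 0
  height(4) = 1 + max(-1, 0) = 1
  height(25) = 1 + max(-1, -1) = 0
  height(26) = 1 + max(0, -1) = 1
  height(13) = 1 + max(1, 1) = 2
  height(3) = 1 + max(-1, 2) = 3
  height(49) = 1 + max(-1, -1) = 0
  height(34) = 1 + max(3, 0) = 4
Height = 4


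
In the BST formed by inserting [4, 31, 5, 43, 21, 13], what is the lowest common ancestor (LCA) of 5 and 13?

Tree insertion order: [4, 31, 5, 43, 21, 13]
Tree (level-order array): [4, None, 31, 5, 43, None, 21, None, None, 13]
In a BST, the LCA of p=5, q=13 is the first node v on the
root-to-leaf path with p <= v <= q (go left if both < v, right if both > v).
Walk from root:
  at 4: both 5 and 13 > 4, go right
  at 31: both 5 and 13 < 31, go left
  at 5: 5 <= 5 <= 13, this is the LCA
LCA = 5


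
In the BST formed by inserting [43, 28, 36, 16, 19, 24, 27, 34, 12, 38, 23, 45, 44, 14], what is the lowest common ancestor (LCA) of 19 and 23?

Tree insertion order: [43, 28, 36, 16, 19, 24, 27, 34, 12, 38, 23, 45, 44, 14]
Tree (level-order array): [43, 28, 45, 16, 36, 44, None, 12, 19, 34, 38, None, None, None, 14, None, 24, None, None, None, None, None, None, 23, 27]
In a BST, the LCA of p=19, q=23 is the first node v on the
root-to-leaf path with p <= v <= q (go left if both < v, right if both > v).
Walk from root:
  at 43: both 19 and 23 < 43, go left
  at 28: both 19 and 23 < 28, go left
  at 16: both 19 and 23 > 16, go right
  at 19: 19 <= 19 <= 23, this is the LCA
LCA = 19


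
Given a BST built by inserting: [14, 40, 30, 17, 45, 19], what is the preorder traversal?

Tree insertion order: [14, 40, 30, 17, 45, 19]
Tree (level-order array): [14, None, 40, 30, 45, 17, None, None, None, None, 19]
Preorder traversal: [14, 40, 30, 17, 19, 45]


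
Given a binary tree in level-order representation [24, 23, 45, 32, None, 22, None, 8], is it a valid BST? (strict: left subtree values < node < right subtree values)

Level-order array: [24, 23, 45, 32, None, 22, None, 8]
Validate using subtree bounds (lo, hi): at each node, require lo < value < hi,
then recurse left with hi=value and right with lo=value.
Preorder trace (stopping at first violation):
  at node 24 with bounds (-inf, +inf): OK
  at node 23 with bounds (-inf, 24): OK
  at node 32 with bounds (-inf, 23): VIOLATION
Node 32 violates its bound: not (-inf < 32 < 23).
Result: Not a valid BST


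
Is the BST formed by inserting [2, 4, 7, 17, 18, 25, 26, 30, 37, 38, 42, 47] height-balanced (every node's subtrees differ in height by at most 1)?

Tree (level-order array): [2, None, 4, None, 7, None, 17, None, 18, None, 25, None, 26, None, 30, None, 37, None, 38, None, 42, None, 47]
Definition: a tree is height-balanced if, at every node, |h(left) - h(right)| <= 1 (empty subtree has height -1).
Bottom-up per-node check:
  node 47: h_left=-1, h_right=-1, diff=0 [OK], height=0
  node 42: h_left=-1, h_right=0, diff=1 [OK], height=1
  node 38: h_left=-1, h_right=1, diff=2 [FAIL (|-1-1|=2 > 1)], height=2
  node 37: h_left=-1, h_right=2, diff=3 [FAIL (|-1-2|=3 > 1)], height=3
  node 30: h_left=-1, h_right=3, diff=4 [FAIL (|-1-3|=4 > 1)], height=4
  node 26: h_left=-1, h_right=4, diff=5 [FAIL (|-1-4|=5 > 1)], height=5
  node 25: h_left=-1, h_right=5, diff=6 [FAIL (|-1-5|=6 > 1)], height=6
  node 18: h_left=-1, h_right=6, diff=7 [FAIL (|-1-6|=7 > 1)], height=7
  node 17: h_left=-1, h_right=7, diff=8 [FAIL (|-1-7|=8 > 1)], height=8
  node 7: h_left=-1, h_right=8, diff=9 [FAIL (|-1-8|=9 > 1)], height=9
  node 4: h_left=-1, h_right=9, diff=10 [FAIL (|-1-9|=10 > 1)], height=10
  node 2: h_left=-1, h_right=10, diff=11 [FAIL (|-1-10|=11 > 1)], height=11
Node 38 violates the condition: |-1 - 1| = 2 > 1.
Result: Not balanced


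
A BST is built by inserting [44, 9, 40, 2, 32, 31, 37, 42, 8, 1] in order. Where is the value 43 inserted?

Starting tree (level order): [44, 9, None, 2, 40, 1, 8, 32, 42, None, None, None, None, 31, 37]
Insertion path: 44 -> 9 -> 40 -> 42
Result: insert 43 as right child of 42
Final tree (level order): [44, 9, None, 2, 40, 1, 8, 32, 42, None, None, None, None, 31, 37, None, 43]


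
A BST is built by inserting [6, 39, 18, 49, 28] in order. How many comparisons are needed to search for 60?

Search path for 60: 6 -> 39 -> 49
Found: False
Comparisons: 3


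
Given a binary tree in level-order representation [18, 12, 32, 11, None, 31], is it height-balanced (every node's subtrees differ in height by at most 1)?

Tree (level-order array): [18, 12, 32, 11, None, 31]
Definition: a tree is height-balanced if, at every node, |h(left) - h(right)| <= 1 (empty subtree has height -1).
Bottom-up per-node check:
  node 11: h_left=-1, h_right=-1, diff=0 [OK], height=0
  node 12: h_left=0, h_right=-1, diff=1 [OK], height=1
  node 31: h_left=-1, h_right=-1, diff=0 [OK], height=0
  node 32: h_left=0, h_right=-1, diff=1 [OK], height=1
  node 18: h_left=1, h_right=1, diff=0 [OK], height=2
All nodes satisfy the balance condition.
Result: Balanced


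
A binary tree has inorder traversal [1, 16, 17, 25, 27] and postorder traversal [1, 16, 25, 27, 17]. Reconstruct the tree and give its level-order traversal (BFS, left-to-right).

Inorder:   [1, 16, 17, 25, 27]
Postorder: [1, 16, 25, 27, 17]
Algorithm: postorder visits root last, so walk postorder right-to-left;
each value is the root of the current inorder slice — split it at that
value, recurse on the right subtree first, then the left.
Recursive splits:
  root=17; inorder splits into left=[1, 16], right=[25, 27]
  root=27; inorder splits into left=[25], right=[]
  root=25; inorder splits into left=[], right=[]
  root=16; inorder splits into left=[1], right=[]
  root=1; inorder splits into left=[], right=[]
Reconstructed level-order: [17, 16, 27, 1, 25]


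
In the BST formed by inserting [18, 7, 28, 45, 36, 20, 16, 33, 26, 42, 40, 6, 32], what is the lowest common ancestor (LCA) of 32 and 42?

Tree insertion order: [18, 7, 28, 45, 36, 20, 16, 33, 26, 42, 40, 6, 32]
Tree (level-order array): [18, 7, 28, 6, 16, 20, 45, None, None, None, None, None, 26, 36, None, None, None, 33, 42, 32, None, 40]
In a BST, the LCA of p=32, q=42 is the first node v on the
root-to-leaf path with p <= v <= q (go left if both < v, right if both > v).
Walk from root:
  at 18: both 32 and 42 > 18, go right
  at 28: both 32 and 42 > 28, go right
  at 45: both 32 and 42 < 45, go left
  at 36: 32 <= 36 <= 42, this is the LCA
LCA = 36


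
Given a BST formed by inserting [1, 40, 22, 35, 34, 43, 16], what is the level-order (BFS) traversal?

Tree insertion order: [1, 40, 22, 35, 34, 43, 16]
Tree (level-order array): [1, None, 40, 22, 43, 16, 35, None, None, None, None, 34]
BFS from the root, enqueuing left then right child of each popped node:
  queue [1] -> pop 1, enqueue [40], visited so far: [1]
  queue [40] -> pop 40, enqueue [22, 43], visited so far: [1, 40]
  queue [22, 43] -> pop 22, enqueue [16, 35], visited so far: [1, 40, 22]
  queue [43, 16, 35] -> pop 43, enqueue [none], visited so far: [1, 40, 22, 43]
  queue [16, 35] -> pop 16, enqueue [none], visited so far: [1, 40, 22, 43, 16]
  queue [35] -> pop 35, enqueue [34], visited so far: [1, 40, 22, 43, 16, 35]
  queue [34] -> pop 34, enqueue [none], visited so far: [1, 40, 22, 43, 16, 35, 34]
Result: [1, 40, 22, 43, 16, 35, 34]


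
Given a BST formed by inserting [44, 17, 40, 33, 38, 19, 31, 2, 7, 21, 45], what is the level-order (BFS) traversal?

Tree insertion order: [44, 17, 40, 33, 38, 19, 31, 2, 7, 21, 45]
Tree (level-order array): [44, 17, 45, 2, 40, None, None, None, 7, 33, None, None, None, 19, 38, None, 31, None, None, 21]
BFS from the root, enqueuing left then right child of each popped node:
  queue [44] -> pop 44, enqueue [17, 45], visited so far: [44]
  queue [17, 45] -> pop 17, enqueue [2, 40], visited so far: [44, 17]
  queue [45, 2, 40] -> pop 45, enqueue [none], visited so far: [44, 17, 45]
  queue [2, 40] -> pop 2, enqueue [7], visited so far: [44, 17, 45, 2]
  queue [40, 7] -> pop 40, enqueue [33], visited so far: [44, 17, 45, 2, 40]
  queue [7, 33] -> pop 7, enqueue [none], visited so far: [44, 17, 45, 2, 40, 7]
  queue [33] -> pop 33, enqueue [19, 38], visited so far: [44, 17, 45, 2, 40, 7, 33]
  queue [19, 38] -> pop 19, enqueue [31], visited so far: [44, 17, 45, 2, 40, 7, 33, 19]
  queue [38, 31] -> pop 38, enqueue [none], visited so far: [44, 17, 45, 2, 40, 7, 33, 19, 38]
  queue [31] -> pop 31, enqueue [21], visited so far: [44, 17, 45, 2, 40, 7, 33, 19, 38, 31]
  queue [21] -> pop 21, enqueue [none], visited so far: [44, 17, 45, 2, 40, 7, 33, 19, 38, 31, 21]
Result: [44, 17, 45, 2, 40, 7, 33, 19, 38, 31, 21]


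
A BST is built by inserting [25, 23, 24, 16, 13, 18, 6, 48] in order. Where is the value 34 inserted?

Starting tree (level order): [25, 23, 48, 16, 24, None, None, 13, 18, None, None, 6]
Insertion path: 25 -> 48
Result: insert 34 as left child of 48
Final tree (level order): [25, 23, 48, 16, 24, 34, None, 13, 18, None, None, None, None, 6]


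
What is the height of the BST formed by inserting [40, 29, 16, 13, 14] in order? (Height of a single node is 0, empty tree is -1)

Insertion order: [40, 29, 16, 13, 14]
Tree (level-order array): [40, 29, None, 16, None, 13, None, None, 14]
Compute height bottom-up (empty subtree = -1):
  height(14) = 1 + max(-1, -1) = 0
  height(13) = 1 + max(-1, 0) = 1
  height(16) = 1 + max(1, -1) = 2
  height(29) = 1 + max(2, -1) = 3
  height(40) = 1 + max(3, -1) = 4
Height = 4


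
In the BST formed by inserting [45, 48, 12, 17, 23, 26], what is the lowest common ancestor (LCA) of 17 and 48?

Tree insertion order: [45, 48, 12, 17, 23, 26]
Tree (level-order array): [45, 12, 48, None, 17, None, None, None, 23, None, 26]
In a BST, the LCA of p=17, q=48 is the first node v on the
root-to-leaf path with p <= v <= q (go left if both < v, right if both > v).
Walk from root:
  at 45: 17 <= 45 <= 48, this is the LCA
LCA = 45


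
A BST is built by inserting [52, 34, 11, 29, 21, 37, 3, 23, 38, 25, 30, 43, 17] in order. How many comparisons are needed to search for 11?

Search path for 11: 52 -> 34 -> 11
Found: True
Comparisons: 3


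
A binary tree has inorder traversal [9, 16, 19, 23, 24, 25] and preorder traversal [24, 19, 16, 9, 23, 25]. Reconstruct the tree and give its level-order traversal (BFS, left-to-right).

Inorder:  [9, 16, 19, 23, 24, 25]
Preorder: [24, 19, 16, 9, 23, 25]
Algorithm: preorder visits root first, so consume preorder in order;
for each root, split the current inorder slice at that value into
left-subtree inorder and right-subtree inorder, then recurse.
Recursive splits:
  root=24; inorder splits into left=[9, 16, 19, 23], right=[25]
  root=19; inorder splits into left=[9, 16], right=[23]
  root=16; inorder splits into left=[9], right=[]
  root=9; inorder splits into left=[], right=[]
  root=23; inorder splits into left=[], right=[]
  root=25; inorder splits into left=[], right=[]
Reconstructed level-order: [24, 19, 25, 16, 23, 9]


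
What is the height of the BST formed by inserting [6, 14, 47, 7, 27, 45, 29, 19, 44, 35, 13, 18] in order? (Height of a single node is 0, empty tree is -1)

Insertion order: [6, 14, 47, 7, 27, 45, 29, 19, 44, 35, 13, 18]
Tree (level-order array): [6, None, 14, 7, 47, None, 13, 27, None, None, None, 19, 45, 18, None, 29, None, None, None, None, 44, 35]
Compute height bottom-up (empty subtree = -1):
  height(13) = 1 + max(-1, -1) = 0
  height(7) = 1 + max(-1, 0) = 1
  height(18) = 1 + max(-1, -1) = 0
  height(19) = 1 + max(0, -1) = 1
  height(35) = 1 + max(-1, -1) = 0
  height(44) = 1 + max(0, -1) = 1
  height(29) = 1 + max(-1, 1) = 2
  height(45) = 1 + max(2, -1) = 3
  height(27) = 1 + max(1, 3) = 4
  height(47) = 1 + max(4, -1) = 5
  height(14) = 1 + max(1, 5) = 6
  height(6) = 1 + max(-1, 6) = 7
Height = 7


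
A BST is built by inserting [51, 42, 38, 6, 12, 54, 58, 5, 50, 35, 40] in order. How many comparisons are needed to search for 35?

Search path for 35: 51 -> 42 -> 38 -> 6 -> 12 -> 35
Found: True
Comparisons: 6


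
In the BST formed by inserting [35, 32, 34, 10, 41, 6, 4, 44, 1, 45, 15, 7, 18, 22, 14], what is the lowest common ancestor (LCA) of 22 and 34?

Tree insertion order: [35, 32, 34, 10, 41, 6, 4, 44, 1, 45, 15, 7, 18, 22, 14]
Tree (level-order array): [35, 32, 41, 10, 34, None, 44, 6, 15, None, None, None, 45, 4, 7, 14, 18, None, None, 1, None, None, None, None, None, None, 22]
In a BST, the LCA of p=22, q=34 is the first node v on the
root-to-leaf path with p <= v <= q (go left if both < v, right if both > v).
Walk from root:
  at 35: both 22 and 34 < 35, go left
  at 32: 22 <= 32 <= 34, this is the LCA
LCA = 32


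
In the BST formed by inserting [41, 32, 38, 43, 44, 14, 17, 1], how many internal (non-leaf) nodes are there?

Tree built from: [41, 32, 38, 43, 44, 14, 17, 1]
Tree (level-order array): [41, 32, 43, 14, 38, None, 44, 1, 17]
Rule: An internal node has at least one child.
Per-node child counts:
  node 41: 2 child(ren)
  node 32: 2 child(ren)
  node 14: 2 child(ren)
  node 1: 0 child(ren)
  node 17: 0 child(ren)
  node 38: 0 child(ren)
  node 43: 1 child(ren)
  node 44: 0 child(ren)
Matching nodes: [41, 32, 14, 43]
Count of internal (non-leaf) nodes: 4


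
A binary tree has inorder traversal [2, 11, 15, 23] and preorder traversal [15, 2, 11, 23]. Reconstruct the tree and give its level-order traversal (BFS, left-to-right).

Inorder:  [2, 11, 15, 23]
Preorder: [15, 2, 11, 23]
Algorithm: preorder visits root first, so consume preorder in order;
for each root, split the current inorder slice at that value into
left-subtree inorder and right-subtree inorder, then recurse.
Recursive splits:
  root=15; inorder splits into left=[2, 11], right=[23]
  root=2; inorder splits into left=[], right=[11]
  root=11; inorder splits into left=[], right=[]
  root=23; inorder splits into left=[], right=[]
Reconstructed level-order: [15, 2, 23, 11]


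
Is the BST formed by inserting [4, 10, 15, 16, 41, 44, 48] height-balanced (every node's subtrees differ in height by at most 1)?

Tree (level-order array): [4, None, 10, None, 15, None, 16, None, 41, None, 44, None, 48]
Definition: a tree is height-balanced if, at every node, |h(left) - h(right)| <= 1 (empty subtree has height -1).
Bottom-up per-node check:
  node 48: h_left=-1, h_right=-1, diff=0 [OK], height=0
  node 44: h_left=-1, h_right=0, diff=1 [OK], height=1
  node 41: h_left=-1, h_right=1, diff=2 [FAIL (|-1-1|=2 > 1)], height=2
  node 16: h_left=-1, h_right=2, diff=3 [FAIL (|-1-2|=3 > 1)], height=3
  node 15: h_left=-1, h_right=3, diff=4 [FAIL (|-1-3|=4 > 1)], height=4
  node 10: h_left=-1, h_right=4, diff=5 [FAIL (|-1-4|=5 > 1)], height=5
  node 4: h_left=-1, h_right=5, diff=6 [FAIL (|-1-5|=6 > 1)], height=6
Node 41 violates the condition: |-1 - 1| = 2 > 1.
Result: Not balanced


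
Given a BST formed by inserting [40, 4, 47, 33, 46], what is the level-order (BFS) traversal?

Tree insertion order: [40, 4, 47, 33, 46]
Tree (level-order array): [40, 4, 47, None, 33, 46]
BFS from the root, enqueuing left then right child of each popped node:
  queue [40] -> pop 40, enqueue [4, 47], visited so far: [40]
  queue [4, 47] -> pop 4, enqueue [33], visited so far: [40, 4]
  queue [47, 33] -> pop 47, enqueue [46], visited so far: [40, 4, 47]
  queue [33, 46] -> pop 33, enqueue [none], visited so far: [40, 4, 47, 33]
  queue [46] -> pop 46, enqueue [none], visited so far: [40, 4, 47, 33, 46]
Result: [40, 4, 47, 33, 46]


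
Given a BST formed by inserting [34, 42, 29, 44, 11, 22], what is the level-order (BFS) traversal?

Tree insertion order: [34, 42, 29, 44, 11, 22]
Tree (level-order array): [34, 29, 42, 11, None, None, 44, None, 22]
BFS from the root, enqueuing left then right child of each popped node:
  queue [34] -> pop 34, enqueue [29, 42], visited so far: [34]
  queue [29, 42] -> pop 29, enqueue [11], visited so far: [34, 29]
  queue [42, 11] -> pop 42, enqueue [44], visited so far: [34, 29, 42]
  queue [11, 44] -> pop 11, enqueue [22], visited so far: [34, 29, 42, 11]
  queue [44, 22] -> pop 44, enqueue [none], visited so far: [34, 29, 42, 11, 44]
  queue [22] -> pop 22, enqueue [none], visited so far: [34, 29, 42, 11, 44, 22]
Result: [34, 29, 42, 11, 44, 22]
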